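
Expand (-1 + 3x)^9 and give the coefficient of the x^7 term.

78732

The general term is C(9,j)·(-1)^j·(3x)^(9-j); the x^7 term has j = 2.
C(9,2) = 36.
Coefficient = C(9,2) · 3^7 = 36 · 2187 = 78732.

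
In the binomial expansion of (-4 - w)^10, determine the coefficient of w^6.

53760

The general term is C(10,j)·(-4)^j·(-w)^(10-j); the w^6 term has j = 4.
C(10,4) = 210.
Coefficient = C(10,4) · (-4)^4 = 210 · 256 = 53760.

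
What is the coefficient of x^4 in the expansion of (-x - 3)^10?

The general term is C(10,j)·(-x)^j·(-3)^(10-j); the x^4 term has j = 4.
C(10,4) = 210.
Coefficient = C(10,4) · (-3)^6 = 210 · 729 = 153090.

153090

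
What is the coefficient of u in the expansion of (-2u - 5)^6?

37500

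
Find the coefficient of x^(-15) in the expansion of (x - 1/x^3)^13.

General term: C(13,j)·(x)^j·(-1/x^3)^(13-j), with x-exponent 1j − 3(13−j) = 4j − 39.
Set 4j − 39 = -15: j = 6.
C(13,6) = 1716; 1^6 = 1; (-1)^7 = -1.
Coefficient = 1716 · 1 · (-1) = -1716.

-1716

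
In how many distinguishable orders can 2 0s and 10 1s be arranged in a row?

66

Choose positions for the 0s: C(12,2) = 66.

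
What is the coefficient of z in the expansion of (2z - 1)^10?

The general term is C(10,j)·(2z)^j·(-1)^(10-j); the z^1 term has j = 1.
C(10,1) = 10.
Coefficient = C(10,1) · 2^1 · (-1)^9 = 10 · 2 · (-1) = -20.

-20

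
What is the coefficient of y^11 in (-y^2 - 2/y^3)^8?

General term: C(8,j)·(-y^2)^j·(-2/y^3)^(8-j), with y-exponent 2j − 3(8−j) = 5j − 24.
Set 5j − 24 = 11: j = 7.
C(8,7) = 8; (-1)^7 = -1; (-2)^1 = -2.
Coefficient = 8 · (-1) · (-2) = 16.

16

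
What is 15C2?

105

C(15,2) = (15·14) / 2! = 210 / 2 = 105.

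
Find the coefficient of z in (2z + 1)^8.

The general term is C(8,j)·(2z)^j·(1)^(8-j); the z^1 term has j = 1.
C(8,1) = 8.
Coefficient = C(8,1) · 2^1 = 8 · 2 = 16.

16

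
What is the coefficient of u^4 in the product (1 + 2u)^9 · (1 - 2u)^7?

Coefficient of u^4 = Σ_{j} C(9,j)·2^j·C(7,4-j)·(-2)^(4-j) for j from 0 to 4.
= 560 + (-5040) + 12096 + (-9408) + 2016 = 224.

224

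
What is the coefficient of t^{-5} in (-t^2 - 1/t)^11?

-55

General term: C(11,j)·(-t^2)^j·(-1/t)^(11-j), with t-exponent 2j − 1(11−j) = 3j − 11.
Set 3j − 11 = -5: j = 2.
C(11,2) = 55; (-1)^2 = 1; (-1)^9 = -1.
Coefficient = 55 · 1 · (-1) = -55.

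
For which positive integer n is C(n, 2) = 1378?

n(n−1)/2 = 1378 ⇒ n(n−1) = 2756. Since 53·52 = 2756, n = 53.

53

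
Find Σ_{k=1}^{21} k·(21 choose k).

Since k·C(21,k) = 21·C(20,k−1), the sum is 21·2^20 = 21·1048576 = 22020096.

22020096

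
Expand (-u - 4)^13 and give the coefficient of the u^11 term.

The general term is C(13,j)·(-u)^j·(-4)^(13-j); the u^11 term has j = 11.
C(13,11) = 78.
Coefficient = C(13,11) · (-1)^11 · (-4)^2 = 78 · (-1) · 16 = -1248.

-1248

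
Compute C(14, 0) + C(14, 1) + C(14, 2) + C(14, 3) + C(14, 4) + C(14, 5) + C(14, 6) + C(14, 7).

9908

1 + 14 + 91 + 364 + 1001 + 2002 + 3003 + 3432 = 9908.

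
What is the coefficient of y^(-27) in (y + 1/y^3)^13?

General term: C(13,j)·(y)^j·(1/y^3)^(13-j), with y-exponent 1j − 3(13−j) = 4j − 39.
Set 4j − 39 = -27: j = 3.
C(13,3) = 286; 1^3 = 1; 1^10 = 1.
Coefficient = 286 · 1 · 1 = 286.

286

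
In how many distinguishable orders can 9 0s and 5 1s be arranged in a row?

2002

Choose positions for the 0s: C(14,9) = 2002.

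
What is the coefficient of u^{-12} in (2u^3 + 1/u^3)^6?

12

General term: C(6,j)·(2u^3)^j·(1/u^3)^(6-j), with u-exponent 3j − 3(6−j) = 6j − 18.
Set 6j − 18 = -12: j = 1.
C(6,1) = 6; 2^1 = 2; 1^5 = 1.
Coefficient = 6 · 2 · 1 = 12.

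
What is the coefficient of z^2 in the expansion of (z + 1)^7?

21

The general term is C(7,j)·(z)^j·(1)^(7-j); the z^2 term has j = 2.
C(7,2) = 21.
Coefficient = C(7,2) = 21.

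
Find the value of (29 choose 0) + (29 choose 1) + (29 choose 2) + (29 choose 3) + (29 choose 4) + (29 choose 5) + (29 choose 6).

621616

1 + 29 + 406 + 3654 + 23751 + 118755 + 475020 = 621616.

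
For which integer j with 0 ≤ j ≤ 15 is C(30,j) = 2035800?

C(30,j) increases on 0 ≤ j ≤ 15. C(30,6) = 593775 and C(30,7) = 2035800, so j = 7.

7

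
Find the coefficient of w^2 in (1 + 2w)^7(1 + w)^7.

203

Coefficient of w^2 = Σ_{j} C(7,j)·2^j·C(7,2-j)·1^(2-j) for j from 0 to 2.
= 21 + 98 + 84 = 203.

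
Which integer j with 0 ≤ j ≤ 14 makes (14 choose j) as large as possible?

C(14,j) is maximized at j = 14/2 = 7.

7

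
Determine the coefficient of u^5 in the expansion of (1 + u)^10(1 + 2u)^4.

Coefficient of u^5 = Σ_{j} C(10,j)·1^j·C(4,5-j)·2^(5-j) for j from 1 to 5.
= 160 + 1440 + 2880 + 1680 + 252 = 6412.

6412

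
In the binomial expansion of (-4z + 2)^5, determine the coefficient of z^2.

1280

The general term is C(5,j)·(-4z)^j·(2)^(5-j); the z^2 term has j = 2.
C(5,2) = 10.
Coefficient = C(5,2) · (-4)^2 · 2^3 = 10 · 16 · 8 = 1280.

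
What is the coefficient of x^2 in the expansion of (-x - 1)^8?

28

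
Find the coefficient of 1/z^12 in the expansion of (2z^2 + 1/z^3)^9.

672

General term: C(9,j)·(2z^2)^j·(1/z^3)^(9-j), with z-exponent 2j − 3(9−j) = 5j − 27.
Set 5j − 27 = -12: j = 3.
C(9,3) = 84; 2^3 = 8; 1^6 = 1.
Coefficient = 84 · 8 · 1 = 672.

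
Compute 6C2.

C(6,2) = (6·5) / 2! = 30 / 2 = 15.

15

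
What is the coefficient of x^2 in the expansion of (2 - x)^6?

The general term is C(6,j)·(2)^j·(-x)^(6-j); the x^2 term has j = 4.
C(6,4) = 15.
Coefficient = C(6,4) · 2^4 = 15 · 16 = 240.

240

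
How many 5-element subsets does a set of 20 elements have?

C(20,5) = (20·19·18·17·16) / 5! = 1860480 / 120 = 15504.

15504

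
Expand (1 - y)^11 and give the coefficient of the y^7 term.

The general term is C(11,j)·(1)^j·(-y)^(11-j); the y^7 term has j = 4.
C(11,4) = 330.
Coefficient = C(11,4) · (-1)^7 = 330 · (-1) = -330.

-330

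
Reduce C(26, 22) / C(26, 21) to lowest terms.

5/22

C(n,k+1)/C(n,k) = (n−k)/(k+1) = (26−21)/(21+1) = 5/22.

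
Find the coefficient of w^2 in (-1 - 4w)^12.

1056

The general term is C(12,j)·(-1)^j·(-4w)^(12-j); the w^2 term has j = 10.
C(12,10) = 66.
Coefficient = C(12,10) · (-4)^2 = 66 · 16 = 1056.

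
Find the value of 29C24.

118755

C(29,24) = C(29,5) by symmetry.
C(29,5) = (29·28·27·26·25) / 5! = 14250600 / 120 = 118755.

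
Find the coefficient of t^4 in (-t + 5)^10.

3281250

The general term is C(10,j)·(-t)^j·(5)^(10-j); the t^4 term has j = 4.
C(10,4) = 210.
Coefficient = C(10,4) · 5^6 = 210 · 15625 = 3281250.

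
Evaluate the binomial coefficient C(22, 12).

646646

C(22,12) = C(22,10) by symmetry.
C(22,10) = (22·21·20·19·18·17·16·15·14·13) / 10! = 2346549004800 / 3628800 = 646646.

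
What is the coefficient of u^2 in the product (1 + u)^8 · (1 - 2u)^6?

Coefficient of u^2 = Σ_{j} C(8,j)·1^j·C(6,2-j)·(-2)^(2-j) for j from 0 to 2.
= 60 + (-96) + 28 = -8.

-8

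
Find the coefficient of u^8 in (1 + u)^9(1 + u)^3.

Coefficient of u^8 = Σ_{j} C(9,j)·C(3,8-j) for j from 5 to 8.
= 126 + 252 + 108 + 9 = 495.

495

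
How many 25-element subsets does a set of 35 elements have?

183579396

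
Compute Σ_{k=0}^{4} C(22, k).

9109

1 + 22 + 231 + 1540 + 7315 = 9109.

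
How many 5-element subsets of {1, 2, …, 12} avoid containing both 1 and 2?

All 5-subsets: C(12,5) = 792. Those containing both fixed elements: C(10,3) = 120.
792 − 120 = 672.

672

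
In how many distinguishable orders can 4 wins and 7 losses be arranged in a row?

330

Choose positions for the wins: C(11,4) = 330.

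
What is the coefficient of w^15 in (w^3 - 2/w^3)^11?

General term: C(11,j)·(w^3)^j·(-2/w^3)^(11-j), with w-exponent 3j − 3(11−j) = 6j − 33.
Set 6j − 33 = 15: j = 8.
C(11,8) = 165; 1^8 = 1; (-2)^3 = -8.
Coefficient = 165 · 1 · (-8) = -1320.

-1320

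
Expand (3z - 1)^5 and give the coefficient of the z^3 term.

270

The general term is C(5,j)·(3z)^j·(-1)^(5-j); the z^3 term has j = 3.
C(5,3) = 10.
Coefficient = C(5,3) · 3^3 = 10 · 27 = 270.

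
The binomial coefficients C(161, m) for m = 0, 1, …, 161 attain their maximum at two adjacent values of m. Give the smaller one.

80

For odd n = 161, C(161,m) peaks at m = (n−1)/2 and (n+1)/2; the smaller is 80.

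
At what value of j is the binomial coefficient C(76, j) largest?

38

C(76,j) is maximized at j = 76/2 = 38.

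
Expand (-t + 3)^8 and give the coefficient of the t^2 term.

20412

The general term is C(8,j)·(-t)^j·(3)^(8-j); the t^2 term has j = 2.
C(8,2) = 28.
Coefficient = C(8,2) · 3^6 = 28 · 729 = 20412.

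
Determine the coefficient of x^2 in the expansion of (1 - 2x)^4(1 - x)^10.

149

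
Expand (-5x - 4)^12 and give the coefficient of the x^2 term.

1730150400

The general term is C(12,j)·(-5x)^j·(-4)^(12-j); the x^2 term has j = 2.
C(12,2) = 66.
Coefficient = C(12,2) · (-5)^2 · (-4)^10 = 66 · 25 · 1048576 = 1730150400.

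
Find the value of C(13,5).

1287

C(13,5) = (13·12·11·10·9) / 5! = 154440 / 120 = 1287.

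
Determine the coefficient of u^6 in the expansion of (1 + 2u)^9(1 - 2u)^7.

Coefficient of u^6 = Σ_{j} C(9,j)·2^j·C(7,6-j)·(-2)^(6-j) for j from 0 to 6.
= 448 + (-12096) + 80640 + (-188160) + 169344 + (-56448) + 5376 = -896.

-896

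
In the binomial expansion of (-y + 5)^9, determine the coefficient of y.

The general term is C(9,j)·(-y)^j·(5)^(9-j); the y^1 term has j = 1.
C(9,1) = 9.
Coefficient = C(9,1) · (-1)^1 · 5^8 = 9 · (-1) · 390625 = -3515625.

-3515625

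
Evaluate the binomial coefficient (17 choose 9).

C(17,9) = C(17,8) by symmetry.
C(17,8) = (17·16·15·14·13·12·11·10) / 8! = 980179200 / 40320 = 24310.

24310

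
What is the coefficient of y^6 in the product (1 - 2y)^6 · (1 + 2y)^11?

6400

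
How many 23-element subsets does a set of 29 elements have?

475020

C(29,23) = C(29,6) by symmetry.
C(29,6) = (29·28·27·26·25·24) / 6! = 342014400 / 720 = 475020.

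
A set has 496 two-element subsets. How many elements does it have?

n(n−1)/2 = 496 ⇒ n(n−1) = 992. Since 32·31 = 992, n = 32.

32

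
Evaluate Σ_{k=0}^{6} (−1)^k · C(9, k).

The partial alternating sum Σ_{k=0}^{6} (−1)^k C(9,k) = (−1)^6 C(8,6) = 28.

28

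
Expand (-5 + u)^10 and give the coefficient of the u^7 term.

-15000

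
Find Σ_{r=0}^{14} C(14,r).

The entries of row 14 sum to 2^14 = 16384.

16384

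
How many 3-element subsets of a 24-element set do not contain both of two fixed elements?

2002

All 3-subsets: C(24,3) = 2024. Those containing both fixed elements: C(22,1) = 22.
2024 − 22 = 2002.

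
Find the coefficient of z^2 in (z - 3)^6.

1215

The general term is C(6,j)·(z)^j·(-3)^(6-j); the z^2 term has j = 2.
C(6,2) = 15.
Coefficient = C(6,2) · (-3)^4 = 15 · 81 = 1215.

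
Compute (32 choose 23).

C(32,23) = C(32,9) by symmetry.
C(32,9) = (32·31·30·29·28·27·26·25·24) / 9! = 10178348544000 / 362880 = 28048800.

28048800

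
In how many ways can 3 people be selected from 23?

1771

This is C(23,3) = 1771.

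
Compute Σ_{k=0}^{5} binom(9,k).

1 + 9 + 36 + 84 + 126 + 126 = 382.

382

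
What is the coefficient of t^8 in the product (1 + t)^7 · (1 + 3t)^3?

765

Coefficient of t^8 = Σ_{j} C(7,j)·1^j·C(3,8-j)·3^(8-j) for j from 5 to 7.
= 567 + 189 + 9 = 765.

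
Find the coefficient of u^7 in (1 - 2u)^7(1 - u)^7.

-48639

Coefficient of u^7 = Σ_{j} C(7,j)·(-2)^j·C(7,7-j)·(-1)^(7-j) for j from 0 to 7.
= (-1) + (-98) + (-1764) + (-9800) + (-19600) + (-14112) + (-3136) + (-128) = -48639.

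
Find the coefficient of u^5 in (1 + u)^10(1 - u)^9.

36

Coefficient of u^5 = Σ_{j} C(10,j)·1^j·C(9,5-j)·(-1)^(5-j) for j from 0 to 5.
= (-126) + 1260 + (-3780) + 4320 + (-1890) + 252 = 36.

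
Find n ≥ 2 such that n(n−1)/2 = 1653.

n(n−1)/2 = 1653 ⇒ n(n−1) = 3306. Since 58·57 = 3306, n = 58.

58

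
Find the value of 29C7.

1560780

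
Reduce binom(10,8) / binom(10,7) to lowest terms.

3/8

C(n,k+1)/C(n,k) = (n−k)/(k+1) = (10−7)/(7+1) = 3/8.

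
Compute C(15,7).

6435

C(15,7) = (15·14·13·12·11·10·9) / 7! = 32432400 / 5040 = 6435.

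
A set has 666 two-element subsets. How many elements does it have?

n(n−1)/2 = 666 ⇒ n(n−1) = 1332. Since 37·36 = 1332, n = 37.

37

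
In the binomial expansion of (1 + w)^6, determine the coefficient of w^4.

The general term is C(6,j)·(1)^j·(w)^(6-j); the w^4 term has j = 2.
C(6,2) = 15.
Coefficient = C(6,2) = 15.

15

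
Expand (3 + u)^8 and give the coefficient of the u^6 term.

252

The general term is C(8,j)·(3)^j·(u)^(8-j); the u^6 term has j = 2.
C(8,2) = 28.
Coefficient = C(8,2) · 3^2 = 28 · 9 = 252.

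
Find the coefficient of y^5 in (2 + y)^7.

84

The general term is C(7,j)·(2)^j·(y)^(7-j); the y^5 term has j = 2.
C(7,2) = 21.
Coefficient = C(7,2) · 2^2 = 21 · 4 = 84.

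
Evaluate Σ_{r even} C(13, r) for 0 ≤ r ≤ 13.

Even-r terms of row 13 sum to 2^12 = 4096.

4096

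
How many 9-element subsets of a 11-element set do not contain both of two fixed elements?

All 9-subsets: C(11,9) = 55. Those containing both fixed elements: C(9,7) = 36.
55 − 36 = 19.

19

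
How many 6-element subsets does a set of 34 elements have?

1344904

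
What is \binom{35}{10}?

C(35,10) = (35·34·33·32·31·30·29·28·27·26) / 10! = 666172912204800 / 3628800 = 183579396.

183579396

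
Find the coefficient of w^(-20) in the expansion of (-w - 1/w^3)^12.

General term: C(12,j)·(-w)^j·(-1/w^3)^(12-j), with w-exponent 1j − 3(12−j) = 4j − 36.
Set 4j − 36 = -20: j = 4.
C(12,4) = 495; (-1)^4 = 1; (-1)^8 = 1.
Coefficient = 495 · 1 · 1 = 495.

495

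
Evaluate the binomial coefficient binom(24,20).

C(24,20) = C(24,4) by symmetry.
C(24,4) = (24·23·22·21) / 4! = 255024 / 24 = 10626.

10626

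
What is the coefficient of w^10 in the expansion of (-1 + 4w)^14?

1049624576

The general term is C(14,j)·(-1)^j·(4w)^(14-j); the w^10 term has j = 4.
C(14,4) = 1001.
Coefficient = C(14,4) · 4^10 = 1001 · 1048576 = 1049624576.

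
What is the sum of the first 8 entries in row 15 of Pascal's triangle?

1 + 15 + 105 + 455 + 1365 + 3003 + 5005 + 6435 = 16384.

16384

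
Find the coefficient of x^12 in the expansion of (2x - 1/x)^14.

General term: C(14,j)·(2x)^j·(-1/x)^(14-j), with x-exponent 1j − 1(14−j) = 2j − 14.
Set 2j − 14 = 12: j = 13.
C(14,13) = 14; 2^13 = 8192; (-1)^1 = -1.
Coefficient = 14 · 8192 · (-1) = -114688.

-114688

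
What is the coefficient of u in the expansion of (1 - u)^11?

The general term is C(11,j)·(1)^j·(-u)^(11-j); the u^1 term has j = 10.
C(11,10) = 11.
Coefficient = C(11,10) · (-1)^1 = 11 · (-1) = -11.

-11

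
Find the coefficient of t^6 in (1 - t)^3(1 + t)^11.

Coefficient of t^6 = Σ_{j} C(3,j)·(-1)^j·C(11,6-j)·1^(6-j) for j from 0 to 3.
= 462 + (-1386) + 990 + (-165) = -99.

-99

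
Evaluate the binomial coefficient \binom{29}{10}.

20030010

C(29,10) = (29·28·27·26·25·24·23·22·21·20) / 10! = 72684900288000 / 3628800 = 20030010.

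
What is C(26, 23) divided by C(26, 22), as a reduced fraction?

4/23

C(n,k+1)/C(n,k) = (n−k)/(k+1) = (26−22)/(22+1) = 4/23.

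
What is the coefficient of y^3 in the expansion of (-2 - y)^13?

-292864

The general term is C(13,j)·(-2)^j·(-y)^(13-j); the y^3 term has j = 10.
C(13,10) = 286.
Coefficient = C(13,10) · (-2)^10 · (-1)^3 = 286 · 1024 · (-1) = -292864.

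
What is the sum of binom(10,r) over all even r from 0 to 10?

512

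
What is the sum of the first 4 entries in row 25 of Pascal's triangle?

1 + 25 + 300 + 2300 = 2626.

2626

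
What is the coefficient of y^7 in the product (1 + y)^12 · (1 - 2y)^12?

Coefficient of y^7 = Σ_{j} C(12,j)·1^j·C(12,7-j)·(-2)^(7-j) for j from 0 to 7.
= (-101376) + 709632 + (-1672704) + 1742400 + (-871200) + 209088 + (-22176) + 792 = -5544.

-5544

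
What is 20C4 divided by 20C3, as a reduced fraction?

C(n,k+1)/C(n,k) = (n−k)/(k+1) = (20−3)/(3+1) = 17/4.

17/4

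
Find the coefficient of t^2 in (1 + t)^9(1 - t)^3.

Coefficient of t^2 = Σ_{j} C(9,j)·1^j·C(3,2-j)·(-1)^(2-j) for j from 0 to 2.
= 3 + (-27) + 36 = 12.

12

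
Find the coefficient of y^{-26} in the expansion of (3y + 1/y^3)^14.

General term: C(14,j)·(3y)^j·(1/y^3)^(14-j), with y-exponent 1j − 3(14−j) = 4j − 42.
Set 4j − 42 = -26: j = 4.
C(14,4) = 1001; 3^4 = 81; 1^10 = 1.
Coefficient = 1001 · 81 · 1 = 81081.

81081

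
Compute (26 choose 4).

14950

C(26,4) = (26·25·24·23) / 4! = 358800 / 24 = 14950.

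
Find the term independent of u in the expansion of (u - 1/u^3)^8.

General term: C(8,j)·(u)^j·(-1/u^3)^(8-j), with u-exponent 1j − 3(8−j) = 4j − 24.
Set 4j − 24 = 0: j = 6.
C(8,6) = 28; 1^6 = 1; (-1)^2 = 1.
Coefficient = 28 · 1 · 1 = 28.

28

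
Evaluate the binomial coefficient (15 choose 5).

3003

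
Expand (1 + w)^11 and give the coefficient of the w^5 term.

462

The general term is C(11,j)·(1)^j·(w)^(11-j); the w^5 term has j = 6.
C(11,6) = 462.
Coefficient = C(11,6) = 462.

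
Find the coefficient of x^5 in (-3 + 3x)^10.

-14880348

The general term is C(10,j)·(-3)^j·(3x)^(10-j); the x^5 term has j = 5.
C(10,5) = 252.
Coefficient = C(10,5) · (-3)^5 · 3^5 = 252 · (-243) · 243 = -14880348.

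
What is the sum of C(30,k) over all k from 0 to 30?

1073741824

Setting x = 1 in (1+x)^30 gives Σ C(30,k) = 2^30 = 1073741824.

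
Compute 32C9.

C(32,9) = (32·31·30·29·28·27·26·25·24) / 9! = 10178348544000 / 362880 = 28048800.

28048800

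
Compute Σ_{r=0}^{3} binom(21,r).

1562

1 + 21 + 210 + 1330 = 1562.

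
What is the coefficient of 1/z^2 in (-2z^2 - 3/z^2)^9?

General term: C(9,j)·(-2z^2)^j·(-3/z^2)^(9-j), with z-exponent 2j − 2(9−j) = 4j − 18.
Set 4j − 18 = -2: j = 4.
C(9,4) = 126; (-2)^4 = 16; (-3)^5 = -243.
Coefficient = 126 · 16 · (-243) = -489888.

-489888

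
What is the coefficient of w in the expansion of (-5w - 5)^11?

-537109375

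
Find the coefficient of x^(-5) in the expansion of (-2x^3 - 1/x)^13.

-312

General term: C(13,j)·(-2x^3)^j·(-1/x)^(13-j), with x-exponent 3j − 1(13−j) = 4j − 13.
Set 4j − 13 = -5: j = 2.
C(13,2) = 78; (-2)^2 = 4; (-1)^11 = -1.
Coefficient = 78 · 4 · (-1) = -312.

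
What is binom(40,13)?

C(40,13) = (40·39·38·37·36·35·34·33·32·31·30·29·28) / 13! = 74931129164795904000 / 6227020800 = 12033222880.

12033222880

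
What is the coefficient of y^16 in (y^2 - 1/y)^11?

General term: C(11,j)·(y^2)^j·(-1/y)^(11-j), with y-exponent 2j − 1(11−j) = 3j − 11.
Set 3j − 11 = 16: j = 9.
C(11,9) = 55; 1^9 = 1; (-1)^2 = 1.
Coefficient = 55 · 1 · 1 = 55.

55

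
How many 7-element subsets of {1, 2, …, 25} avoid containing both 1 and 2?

All 7-subsets: C(25,7) = 480700. Those containing both fixed elements: C(23,5) = 33649.
480700 − 33649 = 447051.

447051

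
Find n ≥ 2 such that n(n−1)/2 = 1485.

55

n(n−1)/2 = 1485 ⇒ n(n−1) = 2970. Since 55·54 = 2970, n = 55.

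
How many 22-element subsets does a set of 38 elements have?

22239974430

C(38,22) = C(38,16) by symmetry.
C(38,16) = (38·37·36·35·34·33·32·31·30·29·28·27·26·25·24·23) / 16! = 465322312113382563840000 / 20922789888000 = 22239974430.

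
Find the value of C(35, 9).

70607460

C(35,9) = (35·34·33·32·31·30·29·28·27) / 9! = 25622035084800 / 362880 = 70607460.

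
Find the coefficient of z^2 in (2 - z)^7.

The general term is C(7,j)·(2)^j·(-z)^(7-j); the z^2 term has j = 5.
C(7,5) = 21.
Coefficient = C(7,5) · 2^5 = 21 · 32 = 672.

672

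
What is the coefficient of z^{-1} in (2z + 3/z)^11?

10777536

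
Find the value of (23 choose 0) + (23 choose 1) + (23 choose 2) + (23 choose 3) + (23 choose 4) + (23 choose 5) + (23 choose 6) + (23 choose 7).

390656

1 + 23 + 253 + 1771 + 8855 + 33649 + 100947 + 245157 = 390656.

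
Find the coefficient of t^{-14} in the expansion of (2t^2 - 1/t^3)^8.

General term: C(8,j)·(2t^2)^j·(-1/t^3)^(8-j), with t-exponent 2j − 3(8−j) = 5j − 24.
Set 5j − 24 = -14: j = 2.
C(8,2) = 28; 2^2 = 4; (-1)^6 = 1.
Coefficient = 28 · 4 · 1 = 112.

112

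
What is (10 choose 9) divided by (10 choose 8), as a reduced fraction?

C(n,k+1)/C(n,k) = (n−k)/(k+1) = (10−8)/(8+1) = 2/9.

2/9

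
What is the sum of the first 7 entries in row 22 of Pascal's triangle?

110056

1 + 22 + 231 + 1540 + 7315 + 26334 + 74613 = 110056.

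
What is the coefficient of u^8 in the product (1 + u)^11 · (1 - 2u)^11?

Coefficient of u^8 = Σ_{j} C(11,j)·1^j·C(11,8-j)·(-2)^(8-j) for j from 0 to 8.
= 42240 + (-464640) + 1626240 + (-2439360) + 1742400 + (-609840) + 101640 + (-7260) + 165 = -8415.

-8415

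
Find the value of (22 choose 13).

497420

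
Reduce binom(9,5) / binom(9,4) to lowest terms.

C(n,k+1)/C(n,k) = (n−k)/(k+1) = (9−4)/(4+1) = 5/5 = 1.

1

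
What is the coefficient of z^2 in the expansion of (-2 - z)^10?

The general term is C(10,j)·(-2)^j·(-z)^(10-j); the z^2 term has j = 8.
C(10,8) = 45.
Coefficient = C(10,8) · (-2)^8 = 45 · 256 = 11520.

11520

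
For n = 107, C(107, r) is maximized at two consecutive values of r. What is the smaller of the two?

For odd n = 107, C(107,r) peaks at r = (n−1)/2 and (n+1)/2; the smaller is 53.

53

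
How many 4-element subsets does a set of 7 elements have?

35

C(7,4) = C(7,3) by symmetry.
C(7,3) = (7·6·5) / 3! = 210 / 6 = 35.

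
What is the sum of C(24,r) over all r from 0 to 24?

16777216

Setting x = 1 in (1+x)^24 gives Σ C(24,r) = 2^24 = 16777216.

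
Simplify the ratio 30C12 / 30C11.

19/12

C(n,k+1)/C(n,k) = (n−k)/(k+1) = (30−11)/(11+1) = 19/12.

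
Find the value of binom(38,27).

1203322288

C(38,27) = C(38,11) by symmetry.
C(38,11) = (38·37·36·35·34·33·32·31·30·29·28) / 11! = 48032775105638400 / 39916800 = 1203322288.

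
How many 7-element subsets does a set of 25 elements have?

C(25,7) = (25·24·23·22·21·20·19) / 7! = 2422728000 / 5040 = 480700.

480700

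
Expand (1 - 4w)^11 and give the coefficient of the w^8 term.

The general term is C(11,j)·(1)^j·(-4w)^(11-j); the w^8 term has j = 3.
C(11,3) = 165.
Coefficient = C(11,3) · (-4)^8 = 165 · 65536 = 10813440.

10813440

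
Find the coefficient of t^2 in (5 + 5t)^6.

The general term is C(6,j)·(5)^j·(5t)^(6-j); the t^2 term has j = 4.
C(6,4) = 15.
Coefficient = C(6,4) · 5^4 · 5^2 = 15 · 625 · 25 = 234375.

234375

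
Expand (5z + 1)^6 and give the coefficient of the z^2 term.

375

The general term is C(6,j)·(5z)^j·(1)^(6-j); the z^2 term has j = 2.
C(6,2) = 15.
Coefficient = C(6,2) · 5^2 = 15 · 25 = 375.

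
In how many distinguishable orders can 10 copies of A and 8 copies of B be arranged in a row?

Choose positions for the A's: C(18,10) = 43758.

43758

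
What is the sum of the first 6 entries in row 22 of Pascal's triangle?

1 + 22 + 231 + 1540 + 7315 + 26334 = 35443.

35443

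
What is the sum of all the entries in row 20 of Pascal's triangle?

1048576

The entries of row 20 sum to 2^20 = 1048576.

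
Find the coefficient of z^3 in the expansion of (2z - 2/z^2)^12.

-901120

General term: C(12,j)·(2z)^j·(-2/z^2)^(12-j), with z-exponent 1j − 2(12−j) = 3j − 24.
Set 3j − 24 = 3: j = 9.
C(12,9) = 220; 2^9 = 512; (-2)^3 = -8.
Coefficient = 220 · 512 · (-8) = -901120.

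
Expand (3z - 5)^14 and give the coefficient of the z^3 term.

The general term is C(14,j)·(3z)^j·(-5)^(14-j); the z^3 term has j = 3.
C(14,3) = 364.
Coefficient = C(14,3) · 3^3 · (-5)^11 = 364 · 27 · (-48828125) = -479882812500.

-479882812500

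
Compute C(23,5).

33649

C(23,5) = (23·22·21·20·19) / 5! = 4037880 / 120 = 33649.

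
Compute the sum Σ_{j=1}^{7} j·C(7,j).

Since j·C(7,j) = 7·C(6,j−1), the sum is 7·2^6 = 7·64 = 448.

448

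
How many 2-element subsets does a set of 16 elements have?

120

C(16,2) = (16·15) / 2! = 240 / 2 = 120.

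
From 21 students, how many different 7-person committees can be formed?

This is C(21,7) = 116280.

116280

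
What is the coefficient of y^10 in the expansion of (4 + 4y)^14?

The general term is C(14,j)·(4)^j·(4y)^(14-j); the y^10 term has j = 4.
C(14,4) = 1001.
Coefficient = C(14,4) · 4^4 · 4^10 = 1001 · 256 · 1048576 = 268703891456.

268703891456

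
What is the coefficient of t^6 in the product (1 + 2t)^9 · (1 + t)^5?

53154

Coefficient of t^6 = Σ_{j} C(9,j)·2^j·C(5,6-j)·1^(6-j) for j from 1 to 6.
= 18 + 720 + 6720 + 20160 + 20160 + 5376 = 53154.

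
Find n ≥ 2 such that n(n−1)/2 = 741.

39

n(n−1)/2 = 741 ⇒ n(n−1) = 1482. Since 39·38 = 1482, n = 39.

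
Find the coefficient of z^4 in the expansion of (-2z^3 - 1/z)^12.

General term: C(12,j)·(-2z^3)^j·(-1/z)^(12-j), with z-exponent 3j − 1(12−j) = 4j − 12.
Set 4j − 12 = 4: j = 4.
C(12,4) = 495; (-2)^4 = 16; (-1)^8 = 1.
Coefficient = 495 · 16 · 1 = 7920.

7920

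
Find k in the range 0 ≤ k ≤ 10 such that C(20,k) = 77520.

7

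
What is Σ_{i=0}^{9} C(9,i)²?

48620

By Vandermonde's identity, Σ C(9,i)² = C(18,9) = 48620.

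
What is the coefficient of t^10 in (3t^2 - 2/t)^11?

General term: C(11,j)·(3t^2)^j·(-2/t)^(11-j), with t-exponent 2j − 1(11−j) = 3j − 11.
Set 3j − 11 = 10: j = 7.
C(11,7) = 330; 3^7 = 2187; (-2)^4 = 16.
Coefficient = 330 · 2187 · 16 = 11547360.

11547360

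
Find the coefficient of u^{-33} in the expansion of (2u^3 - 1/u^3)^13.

26

General term: C(13,j)·(2u^3)^j·(-1/u^3)^(13-j), with u-exponent 3j − 3(13−j) = 6j − 39.
Set 6j − 39 = -33: j = 1.
C(13,1) = 13; 2^1 = 2; (-1)^12 = 1.
Coefficient = 13 · 2 · 1 = 26.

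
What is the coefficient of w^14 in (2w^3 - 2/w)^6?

General term: C(6,j)·(2w^3)^j·(-2/w)^(6-j), with w-exponent 3j − 1(6−j) = 4j − 6.
Set 4j − 6 = 14: j = 5.
C(6,5) = 6; 2^5 = 32; (-2)^1 = -2.
Coefficient = 6 · 32 · (-2) = -384.

-384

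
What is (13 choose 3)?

C(13,3) = (13·12·11) / 3! = 1716 / 6 = 286.

286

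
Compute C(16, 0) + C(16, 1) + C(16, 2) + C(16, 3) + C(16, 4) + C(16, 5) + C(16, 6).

14893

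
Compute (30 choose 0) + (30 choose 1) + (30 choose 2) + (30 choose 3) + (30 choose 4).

1 + 30 + 435 + 4060 + 27405 = 31931.

31931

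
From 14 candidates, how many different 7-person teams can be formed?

This is C(14,7) = 3432.

3432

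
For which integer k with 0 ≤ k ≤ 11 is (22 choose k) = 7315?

4

C(22,k) increases on 0 ≤ k ≤ 11. C(22,3) = 1540 and C(22,4) = 7315, so k = 4.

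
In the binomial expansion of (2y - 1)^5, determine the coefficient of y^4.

The general term is C(5,j)·(2y)^j·(-1)^(5-j); the y^4 term has j = 4.
C(5,4) = 5.
Coefficient = C(5,4) · 2^4 · (-1)^1 = 5 · 16 · (-1) = -80.

-80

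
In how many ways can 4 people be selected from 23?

This is C(23,4) = 8855.

8855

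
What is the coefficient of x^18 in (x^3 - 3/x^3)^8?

General term: C(8,j)·(x^3)^j·(-3/x^3)^(8-j), with x-exponent 3j − 3(8−j) = 6j − 24.
Set 6j − 24 = 18: j = 7.
C(8,7) = 8; 1^7 = 1; (-3)^1 = -3.
Coefficient = 8 · 1 · (-3) = -24.

-24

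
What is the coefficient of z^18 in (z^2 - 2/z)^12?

264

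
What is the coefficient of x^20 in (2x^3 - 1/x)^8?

General term: C(8,j)·(2x^3)^j·(-1/x)^(8-j), with x-exponent 3j − 1(8−j) = 4j − 8.
Set 4j − 8 = 20: j = 7.
C(8,7) = 8; 2^7 = 128; (-1)^1 = -1.
Coefficient = 8 · 128 · (-1) = -1024.

-1024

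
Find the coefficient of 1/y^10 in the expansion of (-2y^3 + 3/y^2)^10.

General term: C(10,j)·(-2y^3)^j·(3/y^2)^(10-j), with y-exponent 3j − 2(10−j) = 5j − 20.
Set 5j − 20 = -10: j = 2.
C(10,2) = 45; (-2)^2 = 4; 3^8 = 6561.
Coefficient = 45 · 4 · 6561 = 1180980.

1180980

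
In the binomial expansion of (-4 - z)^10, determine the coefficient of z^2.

The general term is C(10,j)·(-4)^j·(-z)^(10-j); the z^2 term has j = 8.
C(10,8) = 45.
Coefficient = C(10,8) · (-4)^8 = 45 · 65536 = 2949120.

2949120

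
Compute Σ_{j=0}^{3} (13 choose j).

378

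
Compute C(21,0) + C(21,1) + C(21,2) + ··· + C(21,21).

Setting x = 1 in (1+x)^21 gives Σ C(21,r) = 2^21 = 2097152.

2097152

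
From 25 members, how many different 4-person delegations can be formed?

This is C(25,4) = 12650.

12650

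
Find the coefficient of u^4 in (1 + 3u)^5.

405

The general term is C(5,j)·(1)^j·(3u)^(5-j); the u^4 term has j = 1.
C(5,1) = 5.
Coefficient = C(5,1) · 3^4 = 5 · 81 = 405.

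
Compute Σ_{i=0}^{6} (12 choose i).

1 + 12 + 66 + 220 + 495 + 792 + 924 = 2510.

2510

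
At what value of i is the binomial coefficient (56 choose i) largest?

C(56,i) is maximized at i = 56/2 = 28.

28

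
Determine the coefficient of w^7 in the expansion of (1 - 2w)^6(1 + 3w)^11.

115566

Coefficient of w^7 = Σ_{j} C(6,j)·(-2)^j·C(11,7-j)·3^(7-j) for j from 0 to 6.
= 721710 + (-4041576) + 6735960 + (-4276800) + 1069200 + (-95040) + 2112 = 115566.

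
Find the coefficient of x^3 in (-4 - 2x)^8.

The general term is C(8,j)·(-4)^j·(-2x)^(8-j); the x^3 term has j = 5.
C(8,5) = 56.
Coefficient = C(8,5) · (-4)^5 · (-2)^3 = 56 · (-1024) · (-8) = 458752.

458752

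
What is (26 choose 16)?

C(26,16) = C(26,10) by symmetry.
C(26,10) = (26·25·24·23·22·21·20·19·18·17) / 10! = 19275223968000 / 3628800 = 5311735.

5311735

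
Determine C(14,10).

1001

C(14,10) = C(14,4) by symmetry.
C(14,4) = (14·13·12·11) / 4! = 24024 / 24 = 1001.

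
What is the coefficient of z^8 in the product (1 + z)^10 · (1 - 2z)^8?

-435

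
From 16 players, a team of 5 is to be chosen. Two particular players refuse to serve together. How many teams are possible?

4004

All 5-subsets: C(16,5) = 4368. Those containing both fixed elements: C(14,3) = 364.
4368 − 364 = 4004.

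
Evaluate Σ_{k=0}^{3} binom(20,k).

1351

1 + 20 + 190 + 1140 = 1351.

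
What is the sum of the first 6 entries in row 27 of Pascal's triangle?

1 + 27 + 351 + 2925 + 17550 + 80730 = 101584.

101584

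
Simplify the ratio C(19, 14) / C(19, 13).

3/7

C(n,k+1)/C(n,k) = (n−k)/(k+1) = (19−13)/(13+1) = 6/14 = 3/7.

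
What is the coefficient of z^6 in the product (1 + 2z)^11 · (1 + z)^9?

494160

Coefficient of z^6 = Σ_{j} C(11,j)·2^j·C(9,6-j)·1^(6-j) for j from 0 to 6.
= 84 + 2772 + 27720 + 110880 + 190080 + 133056 + 29568 = 494160.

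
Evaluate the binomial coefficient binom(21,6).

C(21,6) = (21·20·19·18·17·16) / 6! = 39070080 / 720 = 54264.

54264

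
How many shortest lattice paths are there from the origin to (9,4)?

715

Each path is a sequence of 13 steps with 9 rights: C(13,9) = 715.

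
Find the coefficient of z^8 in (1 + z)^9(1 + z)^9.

Coefficient of z^8 = Σ_{j} C(9,j)·C(9,8-j) for j from 0 to 8.
= 9 + 324 + 3024 + 10584 + 15876 + 10584 + 3024 + 324 + 9 = 43758.

43758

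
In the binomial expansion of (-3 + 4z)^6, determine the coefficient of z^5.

-18432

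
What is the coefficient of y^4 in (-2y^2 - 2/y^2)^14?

49201152

General term: C(14,j)·(-2y^2)^j·(-2/y^2)^(14-j), with y-exponent 2j − 2(14−j) = 4j − 28.
Set 4j − 28 = 4: j = 8.
C(14,8) = 3003; (-2)^8 = 256; (-2)^6 = 64.
Coefficient = 3003 · 256 · 64 = 49201152.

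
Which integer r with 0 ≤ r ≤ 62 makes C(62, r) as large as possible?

C(62,r) is maximized at r = 62/2 = 31.

31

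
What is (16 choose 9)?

11440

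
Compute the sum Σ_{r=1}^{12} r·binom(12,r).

24576

Differentiating (1+x)^12 and setting x=1: Σ r·C(12,r) = 12·2^11 = 24576.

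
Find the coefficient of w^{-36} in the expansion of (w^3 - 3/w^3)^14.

General term: C(14,j)·(w^3)^j·(-3/w^3)^(14-j), with w-exponent 3j − 3(14−j) = 6j − 42.
Set 6j − 42 = -36: j = 1.
C(14,1) = 14; 1^1 = 1; (-3)^13 = -1594323.
Coefficient = 14 · 1 · (-1594323) = -22320522.

-22320522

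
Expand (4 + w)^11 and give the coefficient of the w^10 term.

The general term is C(11,j)·(4)^j·(w)^(11-j); the w^10 term has j = 1.
C(11,1) = 11.
Coefficient = C(11,1) · 4^1 = 11 · 4 = 44.

44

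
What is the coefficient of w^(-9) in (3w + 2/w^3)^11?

General term: C(11,j)·(3w)^j·(2/w^3)^(11-j), with w-exponent 1j − 3(11−j) = 4j − 33.
Set 4j − 33 = -9: j = 6.
C(11,6) = 462; 3^6 = 729; 2^5 = 32.
Coefficient = 462 · 729 · 32 = 10777536.

10777536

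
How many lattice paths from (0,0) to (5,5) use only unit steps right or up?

Each path is a sequence of 10 steps with 5 rights: C(10,5) = 252.

252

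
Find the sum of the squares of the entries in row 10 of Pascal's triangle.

184756

Σ C(10,j)² is the coefficient of x^10 in (1+x)^10(1+x)^10 = (1+x)^20, i.e. C(20,10) = 184756.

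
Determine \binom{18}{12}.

18564

C(18,12) = C(18,6) by symmetry.
C(18,6) = (18·17·16·15·14·13) / 6! = 13366080 / 720 = 18564.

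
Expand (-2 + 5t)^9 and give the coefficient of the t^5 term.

The general term is C(9,j)·(-2)^j·(5t)^(9-j); the t^5 term has j = 4.
C(9,4) = 126.
Coefficient = C(9,4) · (-2)^4 · 5^5 = 126 · 16 · 3125 = 6300000.

6300000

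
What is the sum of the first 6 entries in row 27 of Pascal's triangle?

1 + 27 + 351 + 2925 + 17550 + 80730 = 101584.

101584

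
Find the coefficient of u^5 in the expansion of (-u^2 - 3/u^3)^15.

General term: C(15,j)·(-u^2)^j·(-3/u^3)^(15-j), with u-exponent 2j − 3(15−j) = 5j − 45.
Set 5j − 45 = 5: j = 10.
C(15,10) = 3003; (-1)^10 = 1; (-3)^5 = -243.
Coefficient = 3003 · 1 · (-243) = -729729.

-729729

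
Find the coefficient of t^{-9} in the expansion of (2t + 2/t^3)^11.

946176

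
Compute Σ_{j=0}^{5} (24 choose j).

55455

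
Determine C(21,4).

5985

C(21,4) = (21·20·19·18) / 4! = 143640 / 24 = 5985.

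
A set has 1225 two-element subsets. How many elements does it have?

50

n(n−1)/2 = 1225 ⇒ n(n−1) = 2450. Since 50·49 = 2450, n = 50.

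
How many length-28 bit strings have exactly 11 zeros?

21474180

Choose the 11 positions: C(28,11) = 21474180.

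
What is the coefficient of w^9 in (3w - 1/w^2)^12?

-2125764

General term: C(12,j)·(3w)^j·(-1/w^2)^(12-j), with w-exponent 1j − 2(12−j) = 3j − 24.
Set 3j − 24 = 9: j = 11.
C(12,11) = 12; 3^11 = 177147; (-1)^1 = -1.
Coefficient = 12 · 177147 · (-1) = -2125764.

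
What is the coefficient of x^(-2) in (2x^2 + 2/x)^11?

337920

General term: C(11,j)·(2x^2)^j·(2/x)^(11-j), with x-exponent 2j − 1(11−j) = 3j − 11.
Set 3j − 11 = -2: j = 3.
C(11,3) = 165; 2^3 = 8; 2^8 = 256.
Coefficient = 165 · 8 · 256 = 337920.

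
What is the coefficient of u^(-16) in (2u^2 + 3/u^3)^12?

51963120

General term: C(12,j)·(2u^2)^j·(3/u^3)^(12-j), with u-exponent 2j − 3(12−j) = 5j − 36.
Set 5j − 36 = -16: j = 4.
C(12,4) = 495; 2^4 = 16; 3^8 = 6561.
Coefficient = 495 · 16 · 6561 = 51963120.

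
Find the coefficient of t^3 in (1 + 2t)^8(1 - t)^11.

-69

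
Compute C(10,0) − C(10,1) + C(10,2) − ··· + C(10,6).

84

The partial alternating sum Σ_{k=0}^{6} (−1)^k C(10,k) = (−1)^6 C(9,6) = 84.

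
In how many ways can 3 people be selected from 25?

2300

This is C(25,3) = 2300.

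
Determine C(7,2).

C(7,2) = (7·6) / 2! = 42 / 2 = 21.

21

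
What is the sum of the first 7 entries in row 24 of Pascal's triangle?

190051

1 + 24 + 276 + 2024 + 10626 + 42504 + 134596 = 190051.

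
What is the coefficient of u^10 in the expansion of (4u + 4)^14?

268703891456

The general term is C(14,j)·(4u)^j·(4)^(14-j); the u^10 term has j = 10.
C(14,10) = 1001.
Coefficient = C(14,10) · 4^10 · 4^4 = 1001 · 1048576 · 256 = 268703891456.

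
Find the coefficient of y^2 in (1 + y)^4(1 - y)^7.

Coefficient of y^2 = Σ_{j} C(4,j)·1^j·C(7,2-j)·(-1)^(2-j) for j from 0 to 2.
= 21 + (-28) + 6 = -1.

-1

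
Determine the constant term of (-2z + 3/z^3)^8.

16128

General term: C(8,j)·(-2z)^j·(3/z^3)^(8-j), with z-exponent 1j − 3(8−j) = 4j − 24.
Set 4j − 24 = 0: j = 6.
C(8,6) = 28; (-2)^6 = 64; 3^2 = 9.
Coefficient = 28 · 64 · 9 = 16128.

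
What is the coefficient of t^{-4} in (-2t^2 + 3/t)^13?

-135104112

General term: C(13,j)·(-2t^2)^j·(3/t)^(13-j), with t-exponent 2j − 1(13−j) = 3j − 13.
Set 3j − 13 = -4: j = 3.
C(13,3) = 286; (-2)^3 = -8; 3^10 = 59049.
Coefficient = 286 · (-8) · 59049 = -135104112.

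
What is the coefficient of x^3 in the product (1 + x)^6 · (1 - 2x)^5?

Coefficient of x^3 = Σ_{j} C(6,j)·1^j·C(5,3-j)·(-2)^(3-j) for j from 0 to 3.
= (-80) + 240 + (-150) + 20 = 30.

30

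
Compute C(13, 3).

286

C(13,3) = (13·12·11) / 3! = 1716 / 6 = 286.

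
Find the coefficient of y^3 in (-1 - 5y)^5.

-1250

The general term is C(5,j)·(-1)^j·(-5y)^(5-j); the y^3 term has j = 2.
C(5,2) = 10.
Coefficient = C(5,2) · (-5)^3 = 10 · (-125) = -1250.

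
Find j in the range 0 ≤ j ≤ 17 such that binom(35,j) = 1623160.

6

C(35,j) increases on 0 ≤ j ≤ 17. C(35,5) = 324632 and C(35,6) = 1623160, so j = 6.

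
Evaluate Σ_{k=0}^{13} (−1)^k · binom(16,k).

The partial alternating sum Σ_{k=0}^{13} (−1)^k C(16,k) = (−1)^13 C(15,13) = -105.

-105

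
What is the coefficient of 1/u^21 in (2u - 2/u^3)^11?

337920

General term: C(11,j)·(2u)^j·(-2/u^3)^(11-j), with u-exponent 1j − 3(11−j) = 4j − 33.
Set 4j − 33 = -21: j = 3.
C(11,3) = 165; 2^3 = 8; (-2)^8 = 256.
Coefficient = 165 · 8 · 256 = 337920.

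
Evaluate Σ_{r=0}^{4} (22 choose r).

9109

1 + 22 + 231 + 1540 + 7315 = 9109.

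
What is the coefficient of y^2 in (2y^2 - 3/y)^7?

22680

General term: C(7,j)·(2y^2)^j·(-3/y)^(7-j), with y-exponent 2j − 1(7−j) = 3j − 7.
Set 3j − 7 = 2: j = 3.
C(7,3) = 35; 2^3 = 8; (-3)^4 = 81.
Coefficient = 35 · 8 · 81 = 22680.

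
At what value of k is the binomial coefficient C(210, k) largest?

C(210,k) is maximized at k = 210/2 = 105.

105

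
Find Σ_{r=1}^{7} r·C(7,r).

448

Since r·C(7,r) = 7·C(6,r−1), the sum is 7·2^6 = 7·64 = 448.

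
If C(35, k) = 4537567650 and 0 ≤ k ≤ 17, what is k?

17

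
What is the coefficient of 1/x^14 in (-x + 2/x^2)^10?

11520

General term: C(10,j)·(-x)^j·(2/x^2)^(10-j), with x-exponent 1j − 2(10−j) = 3j − 20.
Set 3j − 20 = -14: j = 2.
C(10,2) = 45; (-1)^2 = 1; 2^8 = 256.
Coefficient = 45 · 1 · 256 = 11520.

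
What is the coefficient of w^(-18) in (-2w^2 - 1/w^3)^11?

General term: C(11,j)·(-2w^2)^j·(-1/w^3)^(11-j), with w-exponent 2j − 3(11−j) = 5j − 33.
Set 5j − 33 = -18: j = 3.
C(11,3) = 165; (-2)^3 = -8; (-1)^8 = 1.
Coefficient = 165 · (-8) · 1 = -1320.

-1320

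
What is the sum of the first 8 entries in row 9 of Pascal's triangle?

502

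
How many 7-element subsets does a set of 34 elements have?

C(34,7) = (34·33·32·31·30·29·28) / 7! = 27113264640 / 5040 = 5379616.

5379616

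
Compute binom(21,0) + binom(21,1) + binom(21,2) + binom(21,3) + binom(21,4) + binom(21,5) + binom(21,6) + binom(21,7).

1 + 21 + 210 + 1330 + 5985 + 20349 + 54264 + 116280 = 198440.

198440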